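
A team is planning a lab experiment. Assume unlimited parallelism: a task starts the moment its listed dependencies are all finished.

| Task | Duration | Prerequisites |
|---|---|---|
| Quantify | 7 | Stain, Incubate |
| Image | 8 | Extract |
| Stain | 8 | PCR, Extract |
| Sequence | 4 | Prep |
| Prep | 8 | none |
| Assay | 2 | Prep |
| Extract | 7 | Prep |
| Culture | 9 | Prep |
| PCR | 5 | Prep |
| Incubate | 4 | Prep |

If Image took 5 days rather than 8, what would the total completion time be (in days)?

Critical path before the change: Prep→Extract→Stain→Quantify = 8+7+8+7 = 30 giving 30 days.
Image has 7 days of float (longest path through it is 23).
No other chain overtakes it, so the finish is 30 days.

30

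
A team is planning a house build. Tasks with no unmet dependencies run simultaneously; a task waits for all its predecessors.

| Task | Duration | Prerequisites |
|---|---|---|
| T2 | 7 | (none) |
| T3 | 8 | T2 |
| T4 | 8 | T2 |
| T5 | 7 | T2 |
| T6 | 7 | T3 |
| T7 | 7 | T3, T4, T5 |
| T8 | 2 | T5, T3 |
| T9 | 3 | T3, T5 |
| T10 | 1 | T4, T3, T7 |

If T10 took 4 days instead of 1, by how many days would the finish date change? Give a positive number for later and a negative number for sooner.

As given, the longest chain is T2→T3→T7→T10 = 7+8+7+1 = 23, so the finish is 23 days.
T10 is on the critical path; changing it to 4 makes that path 26 days.
That remains the longest chain; total 26 days.
Change in finish: 26 − 23 = +3 days.

3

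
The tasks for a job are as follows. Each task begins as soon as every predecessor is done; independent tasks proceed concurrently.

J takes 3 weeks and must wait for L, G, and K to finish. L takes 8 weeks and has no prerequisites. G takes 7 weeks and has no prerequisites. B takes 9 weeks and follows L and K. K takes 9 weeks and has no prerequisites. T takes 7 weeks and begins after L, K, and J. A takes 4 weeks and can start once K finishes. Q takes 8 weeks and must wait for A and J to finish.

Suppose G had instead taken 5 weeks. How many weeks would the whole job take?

21

As given, the longest chain is K→A→Q = 9+4+8 = 21, so the finish is 21 weeks.
The longest path through G is only 18 weeks, so G has float 3.
No other chain overtakes it, so the finish is 21 weeks.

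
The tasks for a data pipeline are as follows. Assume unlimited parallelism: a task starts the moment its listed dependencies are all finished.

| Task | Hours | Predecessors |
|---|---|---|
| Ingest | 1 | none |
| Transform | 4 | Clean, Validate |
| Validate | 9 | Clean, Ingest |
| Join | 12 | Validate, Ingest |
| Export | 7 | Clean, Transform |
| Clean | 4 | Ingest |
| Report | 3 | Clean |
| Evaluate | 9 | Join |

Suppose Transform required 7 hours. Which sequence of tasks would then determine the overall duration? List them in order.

Critical path before the change: Ingest→Clean→Validate→Join→Evaluate = 1+4+9+12+9 = 35 giving 35 hours.
The longest path through Transform is only 25 hours, so Transform has float 10.
No other chain overtakes it, so the finish is 35 hours.

Ingest, Clean, Validate, Join, Evaluate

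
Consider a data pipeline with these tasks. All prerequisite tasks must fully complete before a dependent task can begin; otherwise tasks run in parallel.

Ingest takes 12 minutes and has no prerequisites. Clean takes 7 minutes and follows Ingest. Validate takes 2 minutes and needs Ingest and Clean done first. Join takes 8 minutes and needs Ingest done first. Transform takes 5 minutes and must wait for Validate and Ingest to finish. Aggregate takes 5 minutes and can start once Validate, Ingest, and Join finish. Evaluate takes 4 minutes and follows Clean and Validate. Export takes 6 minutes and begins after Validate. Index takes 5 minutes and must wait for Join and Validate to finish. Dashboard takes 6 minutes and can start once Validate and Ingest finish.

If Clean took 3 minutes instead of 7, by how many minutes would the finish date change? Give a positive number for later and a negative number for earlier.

Critical path before the change: Ingest→Clean→Validate→Export = 12+7+2+6 = 27 giving 27 minutes.
Clean lies on that path, so at 3 minutes the path becomes 23 minutes.
New critical path: Ingest→Join→Aggregate = 12+8+5 = 25 ⇒ 25 minutes.
Change in finish: 25 − 27 = -2 minutes.

-2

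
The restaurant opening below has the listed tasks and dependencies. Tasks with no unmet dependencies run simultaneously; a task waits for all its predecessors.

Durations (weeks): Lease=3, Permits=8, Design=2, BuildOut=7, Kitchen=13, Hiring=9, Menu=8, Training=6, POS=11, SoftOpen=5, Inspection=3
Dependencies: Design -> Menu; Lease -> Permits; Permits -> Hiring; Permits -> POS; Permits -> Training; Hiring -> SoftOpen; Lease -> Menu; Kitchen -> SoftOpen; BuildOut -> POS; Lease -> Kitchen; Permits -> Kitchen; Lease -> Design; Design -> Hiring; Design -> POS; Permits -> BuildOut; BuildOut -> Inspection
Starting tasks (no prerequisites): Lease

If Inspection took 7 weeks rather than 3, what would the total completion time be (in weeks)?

29

Actual critical path: Lease→Permits→BuildOut→POS = 3+8+7+11 = 29 ⇒ 29 weeks.
The longest path through Inspection is only 21 weeks, so Inspection has float 8.
That remains the longest chain; total 29 weeks.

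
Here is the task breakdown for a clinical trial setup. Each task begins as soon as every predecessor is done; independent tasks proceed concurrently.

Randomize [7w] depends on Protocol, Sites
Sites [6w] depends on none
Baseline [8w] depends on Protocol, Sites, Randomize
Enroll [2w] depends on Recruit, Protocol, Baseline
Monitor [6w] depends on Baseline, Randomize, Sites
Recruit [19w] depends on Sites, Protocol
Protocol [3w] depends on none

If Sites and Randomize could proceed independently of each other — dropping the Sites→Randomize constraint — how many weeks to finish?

27

Original critical path: Sites→Recruit→Enroll = 6+19+2 = 27 ⇒ 27 weeks.
Without Sites→Randomize, Randomize's earliest start moves from 6 to 3.
The longest chain is now Sites→Recruit→Enroll = 6+19+2 = 27, so the plan takes 27 weeks.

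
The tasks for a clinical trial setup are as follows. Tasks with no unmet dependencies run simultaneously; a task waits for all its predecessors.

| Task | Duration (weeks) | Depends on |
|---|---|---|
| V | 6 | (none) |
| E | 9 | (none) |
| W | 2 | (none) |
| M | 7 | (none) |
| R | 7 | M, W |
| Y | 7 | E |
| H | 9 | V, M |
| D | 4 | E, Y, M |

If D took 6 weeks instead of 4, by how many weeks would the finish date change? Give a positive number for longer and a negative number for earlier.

2

As given, the longest chain is E→Y→D = 9+7+4 = 20, so the finish is 20 weeks.
D is on the critical path; changing it to 6 makes that path 22 weeks.
No other chain overtakes it, so the finish is 22 weeks.
Change in finish: 22 − 20 = +2 weeks.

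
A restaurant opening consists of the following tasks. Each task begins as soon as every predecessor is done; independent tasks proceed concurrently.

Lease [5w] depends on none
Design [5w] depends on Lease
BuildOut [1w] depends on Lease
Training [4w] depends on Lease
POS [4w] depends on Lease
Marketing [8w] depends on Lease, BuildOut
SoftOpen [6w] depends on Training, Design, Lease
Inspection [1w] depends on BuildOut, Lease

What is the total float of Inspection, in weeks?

9

The longest chain is Lease→Design→SoftOpen = 5+5+6 = 16; overall finish 16 weeks.
Inspection finishes as early as 7 and must finish by 16.
Slack of Inspection = 15 − 6 = 9 weeks.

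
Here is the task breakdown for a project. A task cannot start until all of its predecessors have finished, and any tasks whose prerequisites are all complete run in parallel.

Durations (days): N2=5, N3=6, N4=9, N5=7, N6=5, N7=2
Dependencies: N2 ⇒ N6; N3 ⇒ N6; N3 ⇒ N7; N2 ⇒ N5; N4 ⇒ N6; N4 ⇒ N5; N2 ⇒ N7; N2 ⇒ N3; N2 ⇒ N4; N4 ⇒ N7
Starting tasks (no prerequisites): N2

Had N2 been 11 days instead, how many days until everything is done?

As given, the longest chain is N2→N4→N5 = 5+9+7 = 21, so the finish is 21 days.
N2 is on the critical path; changing it to 11 makes that path 27 days.
That remains the longest chain; total 27 days.

27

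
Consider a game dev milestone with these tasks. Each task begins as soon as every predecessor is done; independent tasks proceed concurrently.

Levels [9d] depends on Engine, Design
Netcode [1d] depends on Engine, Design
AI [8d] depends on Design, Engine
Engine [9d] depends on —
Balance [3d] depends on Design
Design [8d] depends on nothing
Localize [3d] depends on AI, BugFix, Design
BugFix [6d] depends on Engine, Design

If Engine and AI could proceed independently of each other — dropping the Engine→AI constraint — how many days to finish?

19

With the dependency in place, Engine→AI→Localize = 9+8+3 = 20 sets the finish at 20 days.
Without Engine→AI, AI's earliest start moves from 9 to 8.
After: Design→AI→Localize = 8+8+3 = 19 → 19 days.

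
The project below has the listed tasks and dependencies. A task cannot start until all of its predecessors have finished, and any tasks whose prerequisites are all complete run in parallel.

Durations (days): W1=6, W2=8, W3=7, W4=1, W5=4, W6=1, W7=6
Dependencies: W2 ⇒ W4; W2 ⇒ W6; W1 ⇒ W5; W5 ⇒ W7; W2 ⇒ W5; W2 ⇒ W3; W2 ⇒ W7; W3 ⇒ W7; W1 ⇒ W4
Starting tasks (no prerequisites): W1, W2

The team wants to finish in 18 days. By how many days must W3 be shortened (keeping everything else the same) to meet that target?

Current finish: 21 days; target: 18.
W3 is on every critical path, so each day cut from W3 cuts the finish by one (this holds down to a finish of 18).
Need 21 − 18 = 3 days off W3 → W3 becomes 4 days, finish becomes 18.

3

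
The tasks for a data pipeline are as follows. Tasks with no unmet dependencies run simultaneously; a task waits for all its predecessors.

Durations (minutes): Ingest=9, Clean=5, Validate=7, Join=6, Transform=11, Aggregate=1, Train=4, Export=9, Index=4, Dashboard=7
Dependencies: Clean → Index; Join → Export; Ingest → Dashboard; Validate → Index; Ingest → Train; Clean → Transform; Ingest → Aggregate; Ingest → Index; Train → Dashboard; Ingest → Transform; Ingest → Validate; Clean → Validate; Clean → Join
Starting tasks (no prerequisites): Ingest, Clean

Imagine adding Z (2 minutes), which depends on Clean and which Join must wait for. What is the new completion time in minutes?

22

Originally the job takes 20 minutes.
With Z inserted, Join now waits for max(Clean, Z).
New critical path: Clean→Z→Join→Export = 5+2+6+9 = 22 ⇒ 22 minutes.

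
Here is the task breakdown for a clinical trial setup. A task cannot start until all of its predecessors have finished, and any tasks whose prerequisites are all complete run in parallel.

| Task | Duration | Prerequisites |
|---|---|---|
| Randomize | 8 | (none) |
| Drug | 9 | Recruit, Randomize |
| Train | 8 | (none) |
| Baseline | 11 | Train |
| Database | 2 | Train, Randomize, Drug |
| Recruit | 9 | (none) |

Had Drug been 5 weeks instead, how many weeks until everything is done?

Baseline: Recruit→Drug→Database = 9+9+2 = 20 → 20 weeks.
Drug lies on that path, so at 5 weeks the path becomes 16 weeks.
Now Train→Baseline = 8+11 = 19 is longest, so the finish becomes 19 weeks.

19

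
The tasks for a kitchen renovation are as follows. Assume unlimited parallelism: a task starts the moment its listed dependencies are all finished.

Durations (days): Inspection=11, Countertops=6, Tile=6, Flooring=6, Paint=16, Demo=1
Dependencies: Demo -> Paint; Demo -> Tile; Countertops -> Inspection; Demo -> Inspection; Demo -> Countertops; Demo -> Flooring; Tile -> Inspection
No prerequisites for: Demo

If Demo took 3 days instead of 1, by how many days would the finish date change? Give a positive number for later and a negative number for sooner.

2

Baseline: Demo→Countertops→Inspection = 1+6+11 = 18 → 18 days.
Demo is on the critical path; changing it to 3 makes that path 20 days.
The critical path is still Demo→Countertops→Inspection; finish is now 20 days.
Change in finish: 20 − 18 = +2 days.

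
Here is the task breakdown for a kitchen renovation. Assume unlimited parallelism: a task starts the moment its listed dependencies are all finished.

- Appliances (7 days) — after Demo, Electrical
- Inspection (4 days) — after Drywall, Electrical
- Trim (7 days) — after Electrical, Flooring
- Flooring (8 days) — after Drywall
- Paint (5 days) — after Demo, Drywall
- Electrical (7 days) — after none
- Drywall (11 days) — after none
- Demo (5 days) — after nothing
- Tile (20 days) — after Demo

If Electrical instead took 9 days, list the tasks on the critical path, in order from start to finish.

As given, the longest chain is Drywall→Flooring→Trim = 11+8+7 = 26, so the finish is 26 days.
The longest path through Electrical is only 14 days, so Electrical has float 12.
That remains the longest chain; total 26 days.

Drywall, Flooring, Trim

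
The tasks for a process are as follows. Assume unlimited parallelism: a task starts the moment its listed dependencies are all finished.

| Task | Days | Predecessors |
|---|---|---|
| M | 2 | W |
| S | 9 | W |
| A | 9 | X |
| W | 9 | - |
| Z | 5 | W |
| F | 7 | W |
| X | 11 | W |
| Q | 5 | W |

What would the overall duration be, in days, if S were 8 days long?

Critical path before the change: W→X→A = 9+11+9 = 29 giving 29 days.
S has 11 days of float (longest path through it is 18).
The critical path is still W→X→A; finish is now 29 days.

29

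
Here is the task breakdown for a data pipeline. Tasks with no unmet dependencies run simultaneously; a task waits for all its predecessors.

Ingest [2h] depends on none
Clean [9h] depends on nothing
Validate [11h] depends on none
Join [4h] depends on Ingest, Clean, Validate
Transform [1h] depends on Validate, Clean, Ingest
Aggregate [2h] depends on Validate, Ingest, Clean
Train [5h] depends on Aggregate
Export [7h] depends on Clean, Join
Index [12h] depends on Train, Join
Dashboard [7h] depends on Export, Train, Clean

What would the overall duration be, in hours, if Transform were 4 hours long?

30

Actual critical path: Validate→Aggregate→Train→Index = 11+2+5+12 = 30 ⇒ 30 hours.
Transform has 18 hours of float (longest path through it is 12).
The critical path is still Validate→Aggregate→Train→Index; finish is now 30 hours.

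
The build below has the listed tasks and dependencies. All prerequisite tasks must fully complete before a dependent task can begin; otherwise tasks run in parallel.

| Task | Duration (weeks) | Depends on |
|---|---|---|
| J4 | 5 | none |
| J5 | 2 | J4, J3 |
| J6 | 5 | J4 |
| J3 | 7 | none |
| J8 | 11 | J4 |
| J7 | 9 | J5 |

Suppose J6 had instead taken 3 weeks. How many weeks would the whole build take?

The binding path is J3→J5→J7 = 7+2+9 = 18; finish at 18 weeks.
J6 is off the critical path — its longest chain is 10 weeks, giving 8 of slack.
That remains the longest chain; total 18 weeks.

18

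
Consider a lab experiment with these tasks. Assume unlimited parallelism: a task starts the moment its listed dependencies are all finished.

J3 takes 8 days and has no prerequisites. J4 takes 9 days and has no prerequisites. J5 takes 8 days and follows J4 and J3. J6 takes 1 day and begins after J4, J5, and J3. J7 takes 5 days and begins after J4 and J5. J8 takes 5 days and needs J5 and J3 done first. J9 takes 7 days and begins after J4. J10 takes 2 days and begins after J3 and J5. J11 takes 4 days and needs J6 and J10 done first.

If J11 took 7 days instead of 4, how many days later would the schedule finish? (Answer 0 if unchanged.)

3

Actual critical path: J4→J5→J10→J11 = 9+8+2+4 = 23 ⇒ 23 days.
Since J11 is critical, the +3 change carries straight to that chain (now 26 days).
The critical path is still J4→J5→J10→J11; finish is now 26 days.
Change in finish: 26 − 23 = +3 days.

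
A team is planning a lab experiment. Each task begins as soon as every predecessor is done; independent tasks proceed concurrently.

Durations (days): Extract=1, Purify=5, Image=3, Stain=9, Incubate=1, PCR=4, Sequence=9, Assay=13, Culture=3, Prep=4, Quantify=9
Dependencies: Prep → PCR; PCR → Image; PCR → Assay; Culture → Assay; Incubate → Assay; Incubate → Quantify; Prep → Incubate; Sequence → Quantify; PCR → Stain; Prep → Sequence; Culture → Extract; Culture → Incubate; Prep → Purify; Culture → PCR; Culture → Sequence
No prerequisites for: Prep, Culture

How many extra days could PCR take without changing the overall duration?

1

Prep→Sequence→Quantify = 4+9+9 = 22 sets the makespan at 22 days.
PCR finishes as early as 8 and must finish by 9.
So PCR can slip 9 − 8 = 1 day.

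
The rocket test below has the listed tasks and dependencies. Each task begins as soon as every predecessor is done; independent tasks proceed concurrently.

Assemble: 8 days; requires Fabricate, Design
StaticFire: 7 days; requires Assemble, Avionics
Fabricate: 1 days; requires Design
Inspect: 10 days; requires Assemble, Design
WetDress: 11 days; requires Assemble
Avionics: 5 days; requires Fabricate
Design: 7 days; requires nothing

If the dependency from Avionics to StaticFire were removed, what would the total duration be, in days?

27

Original critical path: Design→Fabricate→Assemble→WetDress = 7+1+8+11 = 27 ⇒ 27 days.
Dropping Avionics→StaticFire doesn't change StaticFire's earliest start (16); another predecessor still binds.
The longest chain is now Design→Fabricate→Assemble→WetDress = 7+1+8+11 = 27, so the plan takes 27 days.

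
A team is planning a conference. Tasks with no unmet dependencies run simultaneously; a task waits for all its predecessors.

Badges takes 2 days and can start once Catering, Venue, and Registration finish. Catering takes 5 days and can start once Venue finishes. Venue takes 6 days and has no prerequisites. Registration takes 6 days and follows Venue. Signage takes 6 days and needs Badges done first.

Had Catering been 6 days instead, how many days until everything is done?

Critical path before the change: Venue→Registration→Badges→Signage = 6+6+2+6 = 20 giving 20 days.
Catering has 1 day of float (longest path through it is 19).
The critical path is still Venue→Registration→Badges→Signage; finish is now 20 days.

20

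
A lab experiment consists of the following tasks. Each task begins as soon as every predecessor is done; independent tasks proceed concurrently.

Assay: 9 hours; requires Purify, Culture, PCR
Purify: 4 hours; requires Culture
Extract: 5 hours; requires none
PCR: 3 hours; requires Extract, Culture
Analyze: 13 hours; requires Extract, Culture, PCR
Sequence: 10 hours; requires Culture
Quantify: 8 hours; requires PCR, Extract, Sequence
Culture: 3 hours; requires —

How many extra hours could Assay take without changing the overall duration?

The longest chain is Culture→Sequence→Quantify = 3+10+8 = 21; overall finish 21 hours.
Assay finishes as early as 17 and must finish by 21.
Slack of Assay = 12 − 8 = 4 hours.

4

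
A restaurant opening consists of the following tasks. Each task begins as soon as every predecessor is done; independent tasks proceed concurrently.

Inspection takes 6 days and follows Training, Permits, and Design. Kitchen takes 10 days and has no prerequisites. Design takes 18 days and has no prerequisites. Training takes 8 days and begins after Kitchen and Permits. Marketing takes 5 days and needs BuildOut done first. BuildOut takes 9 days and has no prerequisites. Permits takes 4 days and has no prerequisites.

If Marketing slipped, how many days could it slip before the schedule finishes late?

10

Design→Inspection = 18+6 = 24 sets the makespan at 24 days.
Marketing finishes as early as 14 and must finish by 24.
Float = 24 − 14 = 10.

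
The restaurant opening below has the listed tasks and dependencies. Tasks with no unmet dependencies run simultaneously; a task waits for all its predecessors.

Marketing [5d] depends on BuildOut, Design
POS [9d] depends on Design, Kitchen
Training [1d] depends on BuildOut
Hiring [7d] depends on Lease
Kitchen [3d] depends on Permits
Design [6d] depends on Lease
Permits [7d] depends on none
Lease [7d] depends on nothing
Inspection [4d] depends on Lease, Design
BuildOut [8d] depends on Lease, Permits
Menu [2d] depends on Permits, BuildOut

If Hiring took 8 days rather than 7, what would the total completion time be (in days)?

Baseline: Lease→Design→POS = 7+6+9 = 22 → 22 days.
Hiring has 8 days of float (longest path through it is 14).
That remains the longest chain; total 22 days.

22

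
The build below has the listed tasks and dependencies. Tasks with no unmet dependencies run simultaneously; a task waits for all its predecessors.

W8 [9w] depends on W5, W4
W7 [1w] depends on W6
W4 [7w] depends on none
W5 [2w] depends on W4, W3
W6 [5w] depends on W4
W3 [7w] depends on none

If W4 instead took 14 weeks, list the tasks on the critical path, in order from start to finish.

Critical path before the change: W4→W5→W8 = 7+2+9 = 18 giving 18 weeks.
W4 is on the critical path; changing it to 14 makes that path 25 weeks.
No other chain overtakes it, so the finish is 25 weeks.

W4, W5, W8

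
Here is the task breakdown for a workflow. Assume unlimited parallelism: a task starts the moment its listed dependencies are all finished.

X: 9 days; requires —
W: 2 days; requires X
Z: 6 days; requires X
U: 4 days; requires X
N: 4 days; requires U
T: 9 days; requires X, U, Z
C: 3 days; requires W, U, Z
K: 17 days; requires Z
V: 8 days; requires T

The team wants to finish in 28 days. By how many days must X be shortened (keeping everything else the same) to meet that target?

4

Current finish: 32 days; target: 28.
X is on every critical path, so each day cut from X cuts the finish by one (this holds down to a finish of 24).
Need 32 − 28 = 4 days off X → X becomes 5 days, finish becomes 28.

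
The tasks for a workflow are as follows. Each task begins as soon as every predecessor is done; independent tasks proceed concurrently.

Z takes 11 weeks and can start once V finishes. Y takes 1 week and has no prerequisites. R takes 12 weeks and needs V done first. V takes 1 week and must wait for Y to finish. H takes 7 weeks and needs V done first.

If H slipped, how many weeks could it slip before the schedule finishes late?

5

Critical path: Y→V→R = 1+1+12 = 14, so the finish is 14 weeks.
The longest chain containing H totals 9 weeks.
Slack of H = 7 − 2 = 5 weeks.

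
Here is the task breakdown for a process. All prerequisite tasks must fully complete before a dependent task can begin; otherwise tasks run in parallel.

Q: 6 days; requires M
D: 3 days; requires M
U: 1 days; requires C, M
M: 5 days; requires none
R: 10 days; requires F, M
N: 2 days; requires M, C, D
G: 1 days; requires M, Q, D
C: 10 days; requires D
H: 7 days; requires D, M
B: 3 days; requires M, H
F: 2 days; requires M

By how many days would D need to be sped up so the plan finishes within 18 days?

Current finish: 20 days; target: 18.
D is on every critical path, so each day cut from D cuts the finish by one (this holds down to a finish of 18).
Need 20 − 18 = 2 days off D → D becomes 1 day, finish becomes 18.

2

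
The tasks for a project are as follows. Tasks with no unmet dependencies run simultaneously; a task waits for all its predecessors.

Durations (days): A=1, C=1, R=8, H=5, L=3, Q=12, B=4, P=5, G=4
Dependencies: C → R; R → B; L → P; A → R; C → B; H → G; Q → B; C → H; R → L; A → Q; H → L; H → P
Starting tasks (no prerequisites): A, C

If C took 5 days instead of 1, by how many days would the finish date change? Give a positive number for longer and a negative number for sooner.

The binding path is C→R→L→P = 1+8+3+5 = 17; finish at 17 days.
Since C is critical, the +4 change carries straight to that chain (now 21 days).
The critical path is still C→R→L→P; finish is now 21 days.
Change in finish: 21 − 17 = +4 days.

4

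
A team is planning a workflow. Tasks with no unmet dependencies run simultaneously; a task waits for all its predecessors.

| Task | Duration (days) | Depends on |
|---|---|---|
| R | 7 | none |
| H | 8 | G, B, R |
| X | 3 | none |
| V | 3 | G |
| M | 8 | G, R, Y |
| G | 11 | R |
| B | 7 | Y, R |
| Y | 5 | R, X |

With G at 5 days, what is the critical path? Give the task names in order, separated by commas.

R, Y, B, H

Baseline: R→Y→B→H = 7+5+7+8 = 27 → 27 days.
The longest path through G is only 26 days, so G has float 1.
No other chain overtakes it, so the finish is 27 days.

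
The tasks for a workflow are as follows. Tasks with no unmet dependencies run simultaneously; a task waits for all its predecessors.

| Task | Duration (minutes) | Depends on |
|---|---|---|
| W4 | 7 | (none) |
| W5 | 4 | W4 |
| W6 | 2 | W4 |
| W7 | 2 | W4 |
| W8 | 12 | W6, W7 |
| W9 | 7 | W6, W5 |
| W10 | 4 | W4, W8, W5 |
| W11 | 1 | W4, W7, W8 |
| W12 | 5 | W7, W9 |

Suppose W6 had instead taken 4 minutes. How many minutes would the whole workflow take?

As given, the longest chain is W4→W6→W8→W10 = 7+2+12+4 = 25, so the finish is 25 minutes.
Since W6 is critical, the +2 change carries straight to that chain (now 27 minutes).
No other chain overtakes it, so the finish is 27 minutes.

27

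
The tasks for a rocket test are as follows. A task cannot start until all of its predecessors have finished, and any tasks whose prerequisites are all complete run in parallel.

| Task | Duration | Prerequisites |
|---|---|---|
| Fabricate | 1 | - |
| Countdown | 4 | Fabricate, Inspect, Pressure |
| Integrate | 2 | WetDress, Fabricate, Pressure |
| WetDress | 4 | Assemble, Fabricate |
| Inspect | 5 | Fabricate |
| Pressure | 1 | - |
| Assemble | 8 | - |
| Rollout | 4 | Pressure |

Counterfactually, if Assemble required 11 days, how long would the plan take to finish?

17

The binding path is Assemble→WetDress→Integrate = 8+4+2 = 14; finish at 14 days.
Since Assemble is critical, the +3 change carries straight to that chain (now 17 days).
The critical path is still Assemble→WetDress→Integrate; finish is now 17 days.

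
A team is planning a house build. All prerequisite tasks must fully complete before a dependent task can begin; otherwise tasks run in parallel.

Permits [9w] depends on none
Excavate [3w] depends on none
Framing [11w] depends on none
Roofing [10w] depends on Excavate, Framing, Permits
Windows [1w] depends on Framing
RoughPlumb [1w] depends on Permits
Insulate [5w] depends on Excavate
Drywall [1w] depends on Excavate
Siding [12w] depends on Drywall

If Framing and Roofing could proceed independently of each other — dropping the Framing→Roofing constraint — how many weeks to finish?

Original critical path: Framing→Roofing = 11+10 = 21 ⇒ 21 weeks.
Without Framing→Roofing, Roofing's earliest start moves from 11 to 9.
New critical path: Permits→Roofing = 9+10 = 19 ⇒ 19 weeks.

19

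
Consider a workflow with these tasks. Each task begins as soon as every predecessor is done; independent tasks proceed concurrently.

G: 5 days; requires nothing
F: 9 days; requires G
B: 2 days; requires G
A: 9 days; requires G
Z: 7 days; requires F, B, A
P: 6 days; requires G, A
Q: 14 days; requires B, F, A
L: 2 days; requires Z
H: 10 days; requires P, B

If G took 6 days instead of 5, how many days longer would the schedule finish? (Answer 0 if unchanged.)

Critical path before the change: G→A→P→H = 5+9+6+10 = 30 giving 30 days.
Since G is critical, the +1 change carries straight to that chain (now 31 days).
The critical path is still G→A→P→H; finish is now 31 days.
Change in finish: 31 − 30 = +1 days.

1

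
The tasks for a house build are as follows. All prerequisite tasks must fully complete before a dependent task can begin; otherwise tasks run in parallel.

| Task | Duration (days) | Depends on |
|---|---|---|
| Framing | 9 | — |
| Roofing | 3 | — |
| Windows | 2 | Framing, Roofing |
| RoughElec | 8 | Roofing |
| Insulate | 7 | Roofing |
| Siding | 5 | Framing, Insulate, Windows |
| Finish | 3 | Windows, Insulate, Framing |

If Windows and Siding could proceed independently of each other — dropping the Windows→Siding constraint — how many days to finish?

15

With the dependency in place, Framing→Windows→Siding = 9+2+5 = 16 sets the finish at 16 days.
Without Windows→Siding, Siding's earliest start moves from 11 to 10.
New critical path: Roofing→Insulate→Siding = 3+7+5 = 15 ⇒ 15 days.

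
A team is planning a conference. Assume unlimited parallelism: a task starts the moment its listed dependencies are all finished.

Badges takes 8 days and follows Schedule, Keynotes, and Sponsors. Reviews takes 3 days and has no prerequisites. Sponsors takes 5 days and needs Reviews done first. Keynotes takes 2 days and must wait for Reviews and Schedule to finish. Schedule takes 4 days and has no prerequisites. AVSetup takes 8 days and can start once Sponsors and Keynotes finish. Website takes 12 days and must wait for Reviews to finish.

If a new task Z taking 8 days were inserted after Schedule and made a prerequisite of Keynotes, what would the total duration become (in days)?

Originally the job takes 16 days.
With Z inserted, Keynotes now waits for max(Reviews, Schedule, Z).
New critical path: Schedule→Z→Keynotes→AVSetup = 4+8+2+8 = 22 ⇒ 22 days.

22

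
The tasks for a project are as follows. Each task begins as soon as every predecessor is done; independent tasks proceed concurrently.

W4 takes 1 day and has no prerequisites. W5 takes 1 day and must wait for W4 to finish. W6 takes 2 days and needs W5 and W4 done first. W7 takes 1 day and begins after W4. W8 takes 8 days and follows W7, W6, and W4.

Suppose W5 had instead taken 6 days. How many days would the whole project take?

17

Actual critical path: W4→W5→W6→W8 = 1+1+2+8 = 12 ⇒ 12 days.
W5 lies on that path, so at 6 days the path becomes 17 days.
The critical path is still W4→W5→W6→W8; finish is now 17 days.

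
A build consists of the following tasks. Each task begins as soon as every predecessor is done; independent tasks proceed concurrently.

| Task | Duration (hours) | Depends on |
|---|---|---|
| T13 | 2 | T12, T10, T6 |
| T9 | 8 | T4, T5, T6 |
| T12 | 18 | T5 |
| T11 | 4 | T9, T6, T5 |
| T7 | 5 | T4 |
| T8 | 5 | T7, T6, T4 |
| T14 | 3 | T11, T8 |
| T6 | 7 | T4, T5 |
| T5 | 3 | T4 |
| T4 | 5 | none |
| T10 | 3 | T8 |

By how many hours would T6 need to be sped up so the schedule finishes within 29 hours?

1

Current finish: 30 hours; target: 29.
T6 is on every critical path, so each hour cut from T6 cuts the finish by one (this holds down to a finish of 28).
Need 30 − 29 = 1 hour off T6 → T6 becomes 6 hours, finish becomes 29.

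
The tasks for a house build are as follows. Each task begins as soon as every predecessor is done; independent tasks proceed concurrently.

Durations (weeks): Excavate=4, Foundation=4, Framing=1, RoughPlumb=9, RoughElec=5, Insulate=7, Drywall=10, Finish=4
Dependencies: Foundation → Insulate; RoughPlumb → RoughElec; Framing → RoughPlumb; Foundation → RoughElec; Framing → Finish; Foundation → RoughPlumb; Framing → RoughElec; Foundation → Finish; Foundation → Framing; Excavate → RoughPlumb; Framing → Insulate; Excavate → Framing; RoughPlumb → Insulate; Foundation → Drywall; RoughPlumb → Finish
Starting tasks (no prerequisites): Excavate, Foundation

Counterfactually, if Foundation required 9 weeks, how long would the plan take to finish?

26

Actual critical path: Foundation→Framing→RoughPlumb→Insulate = 4+1+9+7 = 21 ⇒ 21 weeks.
Foundation lies on that path, so at 9 weeks the path becomes 26 weeks.
That remains the longest chain; total 26 weeks.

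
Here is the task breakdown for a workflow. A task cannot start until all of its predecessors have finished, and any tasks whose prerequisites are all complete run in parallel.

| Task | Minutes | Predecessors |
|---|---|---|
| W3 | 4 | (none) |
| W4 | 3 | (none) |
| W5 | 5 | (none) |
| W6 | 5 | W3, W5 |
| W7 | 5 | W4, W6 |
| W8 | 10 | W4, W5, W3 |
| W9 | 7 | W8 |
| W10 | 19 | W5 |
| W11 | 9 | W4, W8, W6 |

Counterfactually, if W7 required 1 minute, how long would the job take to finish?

Actual critical path: W5→W8→W11 = 5+10+9 = 24 ⇒ 24 minutes.
The longest path through W7 is only 15 minutes, so W7 has float 9.
That remains the longest chain; total 24 minutes.

24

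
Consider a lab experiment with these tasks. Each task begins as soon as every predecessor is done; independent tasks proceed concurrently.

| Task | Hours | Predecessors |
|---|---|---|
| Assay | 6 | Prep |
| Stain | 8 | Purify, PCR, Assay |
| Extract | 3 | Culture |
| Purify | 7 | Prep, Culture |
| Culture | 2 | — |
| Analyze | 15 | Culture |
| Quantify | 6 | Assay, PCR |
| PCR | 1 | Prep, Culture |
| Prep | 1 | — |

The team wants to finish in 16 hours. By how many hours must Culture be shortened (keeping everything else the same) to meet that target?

1

Current finish: 17 hours; target: 16.
Culture is on every critical path, so each hour cut from Culture cuts the finish by one (this holds down to a finish of 16).
Need 17 − 16 = 1 hour off Culture → Culture becomes 1 hour, finish becomes 16.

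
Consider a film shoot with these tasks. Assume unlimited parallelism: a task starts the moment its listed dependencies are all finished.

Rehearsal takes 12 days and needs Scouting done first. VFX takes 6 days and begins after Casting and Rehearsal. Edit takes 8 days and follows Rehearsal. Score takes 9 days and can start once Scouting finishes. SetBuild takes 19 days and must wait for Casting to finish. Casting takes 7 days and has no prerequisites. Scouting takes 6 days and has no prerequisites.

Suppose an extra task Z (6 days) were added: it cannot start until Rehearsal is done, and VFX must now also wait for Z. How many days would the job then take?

Originally the job takes 26 days.
With Z inserted, VFX now waits for max(Casting, Rehearsal, Z).
New critical path: Scouting→Rehearsal→Z→VFX = 6+12+6+6 = 30 ⇒ 30 days.

30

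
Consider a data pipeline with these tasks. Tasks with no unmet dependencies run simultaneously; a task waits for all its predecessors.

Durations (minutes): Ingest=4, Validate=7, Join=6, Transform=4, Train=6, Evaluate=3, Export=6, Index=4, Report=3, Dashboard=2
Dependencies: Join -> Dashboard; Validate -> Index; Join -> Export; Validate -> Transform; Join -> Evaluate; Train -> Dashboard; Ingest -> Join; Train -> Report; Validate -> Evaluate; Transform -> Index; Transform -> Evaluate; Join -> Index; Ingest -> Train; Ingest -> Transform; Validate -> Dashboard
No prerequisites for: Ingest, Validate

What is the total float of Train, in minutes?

3

Critical path: Ingest→Join→Export = 4+6+6 = 16, so the finish is 16 minutes.
The longest chain containing Train totals 13 minutes.
Float = 16 − 13 = 3.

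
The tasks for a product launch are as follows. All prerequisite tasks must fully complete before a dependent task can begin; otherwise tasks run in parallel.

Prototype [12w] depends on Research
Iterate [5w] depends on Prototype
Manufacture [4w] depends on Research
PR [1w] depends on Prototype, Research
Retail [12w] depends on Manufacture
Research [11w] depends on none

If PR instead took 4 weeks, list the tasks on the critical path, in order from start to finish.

Research, Prototype, Iterate

Baseline: Research→Prototype→Iterate = 11+12+5 = 28 → 28 weeks.
The longest path through PR is only 24 weeks, so PR has float 4.
No other chain overtakes it, so the finish is 28 weeks.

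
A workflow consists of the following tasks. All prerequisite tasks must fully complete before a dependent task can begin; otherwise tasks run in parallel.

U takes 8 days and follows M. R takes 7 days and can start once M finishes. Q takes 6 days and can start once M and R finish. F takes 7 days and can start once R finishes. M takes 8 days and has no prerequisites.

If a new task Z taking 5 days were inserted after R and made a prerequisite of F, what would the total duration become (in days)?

Originally the plan takes 22 days.
With Z inserted, F now waits for max(R, Z).
New critical path: M→R→Z→F = 8+7+5+7 = 27 ⇒ 27 days.

27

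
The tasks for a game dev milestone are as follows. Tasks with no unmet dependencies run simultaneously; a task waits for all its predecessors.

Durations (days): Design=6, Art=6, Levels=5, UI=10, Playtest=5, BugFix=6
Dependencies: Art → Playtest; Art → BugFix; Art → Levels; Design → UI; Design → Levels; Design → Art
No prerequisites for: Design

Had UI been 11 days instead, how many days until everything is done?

Critical path before the change: Design→Art→BugFix = 6+6+6 = 18 giving 18 days.
UI has 2 days of float (longest path through it is 16).
The critical path is still Design→Art→BugFix; finish is now 18 days.

18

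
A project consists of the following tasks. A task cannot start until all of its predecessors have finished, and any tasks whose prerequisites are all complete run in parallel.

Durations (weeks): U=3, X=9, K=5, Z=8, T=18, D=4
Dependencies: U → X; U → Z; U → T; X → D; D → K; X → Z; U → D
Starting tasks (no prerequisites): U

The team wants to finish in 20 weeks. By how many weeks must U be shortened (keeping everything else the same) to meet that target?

Current finish: 21 weeks; target: 20.
U is on every critical path, so each week cut from U cuts the finish by one (this holds down to a finish of 19).
Need 21 − 20 = 1 week off U → U becomes 2 weeks, finish becomes 20.

1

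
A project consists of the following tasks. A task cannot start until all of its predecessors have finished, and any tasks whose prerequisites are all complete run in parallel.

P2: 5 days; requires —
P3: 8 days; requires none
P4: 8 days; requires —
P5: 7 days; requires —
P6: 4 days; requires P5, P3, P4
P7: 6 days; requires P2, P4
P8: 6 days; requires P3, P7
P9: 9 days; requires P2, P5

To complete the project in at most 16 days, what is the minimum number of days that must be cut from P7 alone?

Current finish: 20 days; target: 16.
P7 is on every critical path, so each day cut from P7 cuts the finish by one (this holds down to a finish of 16).
Need 20 − 16 = 4 days off P7 → P7 becomes 2 days, finish becomes 16.

4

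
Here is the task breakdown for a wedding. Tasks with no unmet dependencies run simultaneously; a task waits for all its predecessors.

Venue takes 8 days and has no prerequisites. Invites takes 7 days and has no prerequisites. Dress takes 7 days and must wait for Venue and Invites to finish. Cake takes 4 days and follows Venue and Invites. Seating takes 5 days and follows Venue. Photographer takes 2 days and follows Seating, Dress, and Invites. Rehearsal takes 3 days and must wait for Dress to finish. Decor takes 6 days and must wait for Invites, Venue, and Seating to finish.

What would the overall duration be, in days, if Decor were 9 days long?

As given, the longest chain is Venue→Seating→Decor = 8+5+6 = 19, so the finish is 19 days.
Since Decor is critical, the +3 change carries straight to that chain (now 22 days).
That remains the longest chain; total 22 days.

22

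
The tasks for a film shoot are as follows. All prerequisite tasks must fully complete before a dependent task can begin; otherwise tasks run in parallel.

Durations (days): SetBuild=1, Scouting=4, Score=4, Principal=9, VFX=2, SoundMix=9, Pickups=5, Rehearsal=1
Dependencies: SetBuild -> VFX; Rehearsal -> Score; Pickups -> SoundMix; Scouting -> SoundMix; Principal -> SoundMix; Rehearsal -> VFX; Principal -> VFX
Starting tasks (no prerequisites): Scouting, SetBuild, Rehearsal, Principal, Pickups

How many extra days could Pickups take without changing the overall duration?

Critical path: Principal→SoundMix = 9+9 = 18, so the finish is 18 days.
Pickups finishes as early as 5 and must finish by 9.
So Pickups can slip 9 − 5 = 4 days.

4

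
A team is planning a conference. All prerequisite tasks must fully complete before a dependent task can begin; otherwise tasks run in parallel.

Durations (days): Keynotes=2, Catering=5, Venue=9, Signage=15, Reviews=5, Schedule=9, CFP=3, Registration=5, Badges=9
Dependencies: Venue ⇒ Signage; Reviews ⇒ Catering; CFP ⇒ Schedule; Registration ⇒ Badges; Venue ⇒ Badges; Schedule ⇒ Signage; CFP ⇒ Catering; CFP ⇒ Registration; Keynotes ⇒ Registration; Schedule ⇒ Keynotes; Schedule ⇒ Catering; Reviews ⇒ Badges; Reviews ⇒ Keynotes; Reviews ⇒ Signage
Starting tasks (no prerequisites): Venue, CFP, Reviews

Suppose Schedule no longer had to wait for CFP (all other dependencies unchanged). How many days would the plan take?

25

Before: longest chain CFP→Schedule→Keynotes→Registration→Badges = 3+9+2+5+9 = 28, finish 28.
Without CFP→Schedule, Schedule's earliest start moves from 3 to 0.
After: Schedule→Keynotes→Registration→Badges = 9+2+5+9 = 25 → 25 days.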